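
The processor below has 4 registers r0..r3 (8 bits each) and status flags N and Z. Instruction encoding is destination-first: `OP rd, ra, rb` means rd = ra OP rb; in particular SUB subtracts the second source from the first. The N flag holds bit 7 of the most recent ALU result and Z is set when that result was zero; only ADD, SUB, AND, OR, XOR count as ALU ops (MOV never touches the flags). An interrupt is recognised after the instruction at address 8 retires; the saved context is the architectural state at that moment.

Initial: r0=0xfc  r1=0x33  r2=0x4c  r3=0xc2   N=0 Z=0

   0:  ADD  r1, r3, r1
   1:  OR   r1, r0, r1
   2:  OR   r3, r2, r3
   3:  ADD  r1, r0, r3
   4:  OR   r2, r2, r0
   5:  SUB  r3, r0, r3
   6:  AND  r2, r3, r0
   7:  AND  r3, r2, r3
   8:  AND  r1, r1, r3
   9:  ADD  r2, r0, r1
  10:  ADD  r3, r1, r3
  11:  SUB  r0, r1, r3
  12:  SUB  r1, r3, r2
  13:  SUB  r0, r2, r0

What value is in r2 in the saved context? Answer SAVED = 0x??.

after  0: r0=0xfc r1=0xf5 r2=0x4c r3=0xc2  N=1 Z=0
after  1: r0=0xfc r1=0xfd r2=0x4c r3=0xc2  N=1 Z=0
after  2: r0=0xfc r1=0xfd r2=0x4c r3=0xce  N=1 Z=0
after  3: r0=0xfc r1=0xca r2=0x4c r3=0xce  N=1 Z=0
after  4: r0=0xfc r1=0xca r2=0xfc r3=0xce  N=1 Z=0
after  5: r0=0xfc r1=0xca r2=0xfc r3=0x2e  N=0 Z=0
after  6: r0=0xfc r1=0xca r2=0x2c r3=0x2e  N=0 Z=0
after  7: r0=0xfc r1=0xca r2=0x2c r3=0x2c  N=0 Z=0
after  8: r0=0xfc r1=0x08 r2=0x2c r3=0x2c  N=0 Z=0
-- IRQ taken; context saved, return-PC = 9 --

SAVED = 0x2c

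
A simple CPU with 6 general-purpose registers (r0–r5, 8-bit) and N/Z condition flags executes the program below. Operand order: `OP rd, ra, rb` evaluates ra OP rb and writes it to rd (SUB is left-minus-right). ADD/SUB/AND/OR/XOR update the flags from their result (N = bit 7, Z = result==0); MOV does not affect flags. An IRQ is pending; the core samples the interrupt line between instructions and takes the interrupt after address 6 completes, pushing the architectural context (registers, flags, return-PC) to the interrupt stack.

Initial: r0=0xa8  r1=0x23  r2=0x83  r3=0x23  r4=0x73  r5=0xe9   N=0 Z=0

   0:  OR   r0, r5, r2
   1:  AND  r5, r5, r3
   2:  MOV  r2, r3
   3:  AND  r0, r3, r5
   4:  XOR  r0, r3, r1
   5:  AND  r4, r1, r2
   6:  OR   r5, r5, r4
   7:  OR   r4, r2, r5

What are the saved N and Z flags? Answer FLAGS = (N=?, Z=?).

FLAGS = (N=0, Z=0)

after  0: r0=0xeb r1=0x23 r2=0x83 r3=0x23 r4=0x73 r5=0xe9  N=1 Z=0
after  1: r0=0xeb r1=0x23 r2=0x83 r3=0x23 r4=0x73 r5=0x21  N=0 Z=0
after  2: r0=0xeb r1=0x23 r2=0x23 r3=0x23 r4=0x73 r5=0x21  N=0 Z=0
after  3: r0=0x21 r1=0x23 r2=0x23 r3=0x23 r4=0x73 r5=0x21  N=0 Z=0
after  4: r0=0x00 r1=0x23 r2=0x23 r3=0x23 r4=0x73 r5=0x21  N=0 Z=1
after  5: r0=0x00 r1=0x23 r2=0x23 r3=0x23 r4=0x23 r5=0x21  N=0 Z=0
after  6: r0=0x00 r1=0x23 r2=0x23 r3=0x23 r4=0x23 r5=0x23  N=0 Z=0
-- IRQ taken; context saved, return-PC = 7 --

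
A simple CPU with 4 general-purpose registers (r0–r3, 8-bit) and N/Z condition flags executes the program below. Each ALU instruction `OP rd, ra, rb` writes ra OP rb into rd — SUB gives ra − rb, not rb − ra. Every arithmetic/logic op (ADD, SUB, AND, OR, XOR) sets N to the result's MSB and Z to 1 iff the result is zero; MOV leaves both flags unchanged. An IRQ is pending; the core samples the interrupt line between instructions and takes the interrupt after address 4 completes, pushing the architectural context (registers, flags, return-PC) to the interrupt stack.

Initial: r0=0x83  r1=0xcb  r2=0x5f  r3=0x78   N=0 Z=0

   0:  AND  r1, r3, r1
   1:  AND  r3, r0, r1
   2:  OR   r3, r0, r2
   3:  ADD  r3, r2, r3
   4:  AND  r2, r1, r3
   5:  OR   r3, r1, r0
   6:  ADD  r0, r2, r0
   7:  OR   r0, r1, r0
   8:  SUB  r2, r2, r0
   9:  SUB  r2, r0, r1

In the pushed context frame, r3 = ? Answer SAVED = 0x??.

SAVED = 0x3e

after  0: r0=0x83 r1=0x48 r2=0x5f r3=0x78  N=0 Z=0
after  1: r0=0x83 r1=0x48 r2=0x5f r3=0x00  N=0 Z=1
after  2: r0=0x83 r1=0x48 r2=0x5f r3=0xdf  N=1 Z=0
after  3: r0=0x83 r1=0x48 r2=0x5f r3=0x3e  N=0 Z=0
after  4: r0=0x83 r1=0x48 r2=0x08 r3=0x3e  N=0 Z=0
-- IRQ taken; context saved, return-PC = 5 --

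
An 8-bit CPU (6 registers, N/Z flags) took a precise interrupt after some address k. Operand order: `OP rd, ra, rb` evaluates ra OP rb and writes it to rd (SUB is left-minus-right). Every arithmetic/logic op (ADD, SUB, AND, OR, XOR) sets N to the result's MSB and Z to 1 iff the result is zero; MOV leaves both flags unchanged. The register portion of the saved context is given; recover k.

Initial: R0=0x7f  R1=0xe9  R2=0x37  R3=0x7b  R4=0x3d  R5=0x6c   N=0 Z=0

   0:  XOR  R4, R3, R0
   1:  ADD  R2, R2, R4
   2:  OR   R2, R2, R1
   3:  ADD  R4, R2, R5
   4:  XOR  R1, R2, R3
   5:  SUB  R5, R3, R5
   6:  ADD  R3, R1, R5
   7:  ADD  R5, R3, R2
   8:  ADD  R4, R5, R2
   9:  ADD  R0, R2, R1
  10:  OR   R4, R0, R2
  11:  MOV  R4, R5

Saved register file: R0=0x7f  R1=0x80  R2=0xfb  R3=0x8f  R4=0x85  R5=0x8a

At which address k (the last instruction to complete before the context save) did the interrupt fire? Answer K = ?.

after  0: R0=0x7f R1=0xe9 R2=0x37 R3=0x7b R4=0x04 R5=0x6c  N=0 Z=0
after  1: R0=0x7f R1=0xe9 R2=0x3b R3=0x7b R4=0x04 R5=0x6c  N=0 Z=0
after  2: R0=0x7f R1=0xe9 R2=0xfb R3=0x7b R4=0x04 R5=0x6c  N=1 Z=0
after  3: R0=0x7f R1=0xe9 R2=0xfb R3=0x7b R4=0x67 R5=0x6c  N=0 Z=0
after  4: R0=0x7f R1=0x80 R2=0xfb R3=0x7b R4=0x67 R5=0x6c  N=1 Z=0
after  5: R0=0x7f R1=0x80 R2=0xfb R3=0x7b R4=0x67 R5=0x0f  N=0 Z=0
after  6: R0=0x7f R1=0x80 R2=0xfb R3=0x8f R4=0x67 R5=0x0f  N=1 Z=0
after  7: R0=0x7f R1=0x80 R2=0xfb R3=0x8f R4=0x67 R5=0x8a  N=1 Z=0
after  8: R0=0x7f R1=0x80 R2=0xfb R3=0x8f R4=0x85 R5=0x8a  N=1 Z=0
-- IRQ taken; context saved, return-PC = 9 --

K = 8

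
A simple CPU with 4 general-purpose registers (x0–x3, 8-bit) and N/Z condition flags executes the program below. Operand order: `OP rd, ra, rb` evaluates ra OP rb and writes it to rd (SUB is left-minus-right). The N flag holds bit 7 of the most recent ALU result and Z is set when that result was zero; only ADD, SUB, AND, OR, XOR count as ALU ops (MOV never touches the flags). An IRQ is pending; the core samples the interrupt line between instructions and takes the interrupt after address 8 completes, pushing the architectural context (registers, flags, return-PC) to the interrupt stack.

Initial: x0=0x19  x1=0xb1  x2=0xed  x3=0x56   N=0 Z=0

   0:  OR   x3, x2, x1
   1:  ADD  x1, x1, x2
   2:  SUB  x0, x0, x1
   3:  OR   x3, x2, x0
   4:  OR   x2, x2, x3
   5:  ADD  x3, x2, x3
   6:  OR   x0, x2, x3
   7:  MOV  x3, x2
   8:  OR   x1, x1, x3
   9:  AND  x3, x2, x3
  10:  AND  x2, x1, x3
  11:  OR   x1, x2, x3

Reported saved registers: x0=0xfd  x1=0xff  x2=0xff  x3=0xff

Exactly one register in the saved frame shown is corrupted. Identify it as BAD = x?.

BAD = x0

after  0: x0=0x19 x1=0xb1 x2=0xed x3=0xfd  N=1 Z=0
after  1: x0=0x19 x1=0x9e x2=0xed x3=0xfd  N=1 Z=0
after  2: x0=0x7b x1=0x9e x2=0xed x3=0xfd  N=0 Z=0
after  3: x0=0x7b x1=0x9e x2=0xed x3=0xff  N=1 Z=0
after  4: x0=0x7b x1=0x9e x2=0xff x3=0xff  N=1 Z=0
after  5: x0=0x7b x1=0x9e x2=0xff x3=0xfe  N=1 Z=0
after  6: x0=0xff x1=0x9e x2=0xff x3=0xfe  N=1 Z=0
after  7: x0=0xff x1=0x9e x2=0xff x3=0xff  N=1 Z=0
after  8: x0=0xff x1=0xff x2=0xff x3=0xff  N=1 Z=0
-- IRQ taken; context saved, return-PC = 9 --
mismatch: x0: reported 0xfd vs actual 0xff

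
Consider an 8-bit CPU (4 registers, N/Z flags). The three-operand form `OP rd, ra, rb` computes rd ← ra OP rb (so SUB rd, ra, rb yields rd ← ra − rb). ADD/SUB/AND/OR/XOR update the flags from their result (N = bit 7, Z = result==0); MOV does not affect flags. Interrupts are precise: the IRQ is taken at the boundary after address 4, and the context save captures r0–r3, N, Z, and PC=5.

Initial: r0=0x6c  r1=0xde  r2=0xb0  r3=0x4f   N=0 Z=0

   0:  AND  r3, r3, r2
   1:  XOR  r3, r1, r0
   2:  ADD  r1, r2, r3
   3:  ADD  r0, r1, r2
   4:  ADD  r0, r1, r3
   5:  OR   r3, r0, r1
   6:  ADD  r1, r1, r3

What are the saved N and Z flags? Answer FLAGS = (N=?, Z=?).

after  0: r0=0x6c r1=0xde r2=0xb0 r3=0x00  N=0 Z=1
after  1: r0=0x6c r1=0xde r2=0xb0 r3=0xb2  N=1 Z=0
after  2: r0=0x6c r1=0x62 r2=0xb0 r3=0xb2  N=0 Z=0
after  3: r0=0x12 r1=0x62 r2=0xb0 r3=0xb2  N=0 Z=0
after  4: r0=0x14 r1=0x62 r2=0xb0 r3=0xb2  N=0 Z=0
-- IRQ taken; context saved, return-PC = 5 --

FLAGS = (N=0, Z=0)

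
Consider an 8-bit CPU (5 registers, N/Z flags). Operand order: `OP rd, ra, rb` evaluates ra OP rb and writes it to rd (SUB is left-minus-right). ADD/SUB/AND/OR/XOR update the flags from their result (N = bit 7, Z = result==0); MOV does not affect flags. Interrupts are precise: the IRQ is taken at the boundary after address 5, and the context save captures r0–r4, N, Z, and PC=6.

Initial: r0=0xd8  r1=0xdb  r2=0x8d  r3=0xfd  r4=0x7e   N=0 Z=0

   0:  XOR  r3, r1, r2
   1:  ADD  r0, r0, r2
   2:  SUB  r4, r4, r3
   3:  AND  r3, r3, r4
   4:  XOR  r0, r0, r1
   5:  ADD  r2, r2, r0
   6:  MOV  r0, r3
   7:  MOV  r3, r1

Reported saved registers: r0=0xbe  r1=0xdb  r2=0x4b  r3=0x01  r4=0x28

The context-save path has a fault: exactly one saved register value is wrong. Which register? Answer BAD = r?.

after  0: r0=0xd8 r1=0xdb r2=0x8d r3=0x56 r4=0x7e  N=0 Z=0
after  1: r0=0x65 r1=0xdb r2=0x8d r3=0x56 r4=0x7e  N=0 Z=0
after  2: r0=0x65 r1=0xdb r2=0x8d r3=0x56 r4=0x28  N=0 Z=0
after  3: r0=0x65 r1=0xdb r2=0x8d r3=0x00 r4=0x28  N=0 Z=1
after  4: r0=0xbe r1=0xdb r2=0x8d r3=0x00 r4=0x28  N=1 Z=0
after  5: r0=0xbe r1=0xdb r2=0x4b r3=0x00 r4=0x28  N=0 Z=0
-- IRQ taken; context saved, return-PC = 6 --
mismatch: r3: reported 0x01 vs actual 0x00

BAD = r3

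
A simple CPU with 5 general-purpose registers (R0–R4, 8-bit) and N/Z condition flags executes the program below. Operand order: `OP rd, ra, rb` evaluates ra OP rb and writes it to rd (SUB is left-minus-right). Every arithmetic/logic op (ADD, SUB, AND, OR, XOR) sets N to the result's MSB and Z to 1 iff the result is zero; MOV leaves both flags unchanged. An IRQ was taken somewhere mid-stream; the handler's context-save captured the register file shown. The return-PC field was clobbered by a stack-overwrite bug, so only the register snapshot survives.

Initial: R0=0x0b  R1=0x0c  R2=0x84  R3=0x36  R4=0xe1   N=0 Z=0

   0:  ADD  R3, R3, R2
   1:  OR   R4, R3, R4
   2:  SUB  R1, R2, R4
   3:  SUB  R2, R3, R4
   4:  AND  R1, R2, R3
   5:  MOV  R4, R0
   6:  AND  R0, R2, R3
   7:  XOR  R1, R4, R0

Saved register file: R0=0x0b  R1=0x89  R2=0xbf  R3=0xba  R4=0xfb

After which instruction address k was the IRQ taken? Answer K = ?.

after  0: R0=0x0b R1=0x0c R2=0x84 R3=0xba R4=0xe1  N=1 Z=0
after  1: R0=0x0b R1=0x0c R2=0x84 R3=0xba R4=0xfb  N=1 Z=0
after  2: R0=0x0b R1=0x89 R2=0x84 R3=0xba R4=0xfb  N=1 Z=0
after  3: R0=0x0b R1=0x89 R2=0xbf R3=0xba R4=0xfb  N=1 Z=0
-- IRQ taken; context saved, return-PC = 4 --

K = 3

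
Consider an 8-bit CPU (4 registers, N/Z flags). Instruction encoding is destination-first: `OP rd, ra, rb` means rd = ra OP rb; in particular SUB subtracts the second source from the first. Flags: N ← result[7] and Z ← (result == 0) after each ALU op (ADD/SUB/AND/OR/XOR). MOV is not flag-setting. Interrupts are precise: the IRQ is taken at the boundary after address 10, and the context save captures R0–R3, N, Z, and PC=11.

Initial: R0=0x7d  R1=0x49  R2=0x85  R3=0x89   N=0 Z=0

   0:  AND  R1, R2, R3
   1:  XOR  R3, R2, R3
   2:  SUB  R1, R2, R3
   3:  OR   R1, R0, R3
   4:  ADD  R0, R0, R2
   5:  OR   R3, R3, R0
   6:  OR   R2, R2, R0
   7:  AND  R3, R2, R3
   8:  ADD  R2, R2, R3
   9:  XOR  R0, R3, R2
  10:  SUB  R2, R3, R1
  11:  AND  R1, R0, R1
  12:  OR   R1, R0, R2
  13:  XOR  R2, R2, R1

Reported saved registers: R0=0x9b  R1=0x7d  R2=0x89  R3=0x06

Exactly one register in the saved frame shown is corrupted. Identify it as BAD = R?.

after  0: R0=0x7d R1=0x81 R2=0x85 R3=0x89  N=1 Z=0
after  1: R0=0x7d R1=0x81 R2=0x85 R3=0x0c  N=0 Z=0
after  2: R0=0x7d R1=0x79 R2=0x85 R3=0x0c  N=0 Z=0
after  3: R0=0x7d R1=0x7d R2=0x85 R3=0x0c  N=0 Z=0
after  4: R0=0x02 R1=0x7d R2=0x85 R3=0x0c  N=0 Z=0
after  5: R0=0x02 R1=0x7d R2=0x85 R3=0x0e  N=0 Z=0
after  6: R0=0x02 R1=0x7d R2=0x87 R3=0x0e  N=1 Z=0
after  7: R0=0x02 R1=0x7d R2=0x87 R3=0x06  N=0 Z=0
after  8: R0=0x02 R1=0x7d R2=0x8d R3=0x06  N=1 Z=0
after  9: R0=0x8b R1=0x7d R2=0x8d R3=0x06  N=1 Z=0
after 10: R0=0x8b R1=0x7d R2=0x89 R3=0x06  N=1 Z=0
-- IRQ taken; context saved, return-PC = 11 --
mismatch: R0: reported 0x9b vs actual 0x8b

BAD = R0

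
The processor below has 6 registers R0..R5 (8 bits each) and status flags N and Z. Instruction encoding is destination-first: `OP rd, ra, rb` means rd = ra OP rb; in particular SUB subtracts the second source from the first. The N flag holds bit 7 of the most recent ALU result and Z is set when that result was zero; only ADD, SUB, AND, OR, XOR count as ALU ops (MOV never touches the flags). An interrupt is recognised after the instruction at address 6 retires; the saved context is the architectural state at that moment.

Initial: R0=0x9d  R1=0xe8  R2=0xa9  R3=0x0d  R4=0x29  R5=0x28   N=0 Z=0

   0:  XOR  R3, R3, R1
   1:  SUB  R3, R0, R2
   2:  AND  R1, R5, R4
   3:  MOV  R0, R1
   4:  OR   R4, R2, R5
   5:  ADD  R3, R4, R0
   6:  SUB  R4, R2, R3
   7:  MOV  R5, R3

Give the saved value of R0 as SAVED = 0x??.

SAVED = 0x28

after  0: R0=0x9d R1=0xe8 R2=0xa9 R3=0xe5 R4=0x29 R5=0x28  N=1 Z=0
after  1: R0=0x9d R1=0xe8 R2=0xa9 R3=0xf4 R4=0x29 R5=0x28  N=1 Z=0
after  2: R0=0x9d R1=0x28 R2=0xa9 R3=0xf4 R4=0x29 R5=0x28  N=0 Z=0
after  3: R0=0x28 R1=0x28 R2=0xa9 R3=0xf4 R4=0x29 R5=0x28  N=0 Z=0
after  4: R0=0x28 R1=0x28 R2=0xa9 R3=0xf4 R4=0xa9 R5=0x28  N=1 Z=0
after  5: R0=0x28 R1=0x28 R2=0xa9 R3=0xd1 R4=0xa9 R5=0x28  N=1 Z=0
after  6: R0=0x28 R1=0x28 R2=0xa9 R3=0xd1 R4=0xd8 R5=0x28  N=1 Z=0
-- IRQ taken; context saved, return-PC = 7 --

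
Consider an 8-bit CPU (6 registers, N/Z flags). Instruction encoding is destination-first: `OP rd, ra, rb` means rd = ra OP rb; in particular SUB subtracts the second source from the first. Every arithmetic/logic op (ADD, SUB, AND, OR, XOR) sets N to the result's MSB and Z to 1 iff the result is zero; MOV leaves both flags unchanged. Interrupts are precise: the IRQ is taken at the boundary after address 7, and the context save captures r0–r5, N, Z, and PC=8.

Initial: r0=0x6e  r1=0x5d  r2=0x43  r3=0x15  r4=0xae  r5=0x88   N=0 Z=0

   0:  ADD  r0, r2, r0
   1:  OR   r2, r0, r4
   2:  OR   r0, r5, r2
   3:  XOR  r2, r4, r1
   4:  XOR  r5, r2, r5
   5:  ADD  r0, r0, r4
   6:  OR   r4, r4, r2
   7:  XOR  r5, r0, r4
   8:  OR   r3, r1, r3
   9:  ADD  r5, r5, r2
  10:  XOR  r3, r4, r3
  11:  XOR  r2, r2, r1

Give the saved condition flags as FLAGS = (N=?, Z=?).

FLAGS = (N=1, Z=0)

after  0: r0=0xb1 r1=0x5d r2=0x43 r3=0x15 r4=0xae r5=0x88  N=1 Z=0
after  1: r0=0xb1 r1=0x5d r2=0xbf r3=0x15 r4=0xae r5=0x88  N=1 Z=0
after  2: r0=0xbf r1=0x5d r2=0xbf r3=0x15 r4=0xae r5=0x88  N=1 Z=0
after  3: r0=0xbf r1=0x5d r2=0xf3 r3=0x15 r4=0xae r5=0x88  N=1 Z=0
after  4: r0=0xbf r1=0x5d r2=0xf3 r3=0x15 r4=0xae r5=0x7b  N=0 Z=0
after  5: r0=0x6d r1=0x5d r2=0xf3 r3=0x15 r4=0xae r5=0x7b  N=0 Z=0
after  6: r0=0x6d r1=0x5d r2=0xf3 r3=0x15 r4=0xff r5=0x7b  N=1 Z=0
after  7: r0=0x6d r1=0x5d r2=0xf3 r3=0x15 r4=0xff r5=0x92  N=1 Z=0
-- IRQ taken; context saved, return-PC = 8 --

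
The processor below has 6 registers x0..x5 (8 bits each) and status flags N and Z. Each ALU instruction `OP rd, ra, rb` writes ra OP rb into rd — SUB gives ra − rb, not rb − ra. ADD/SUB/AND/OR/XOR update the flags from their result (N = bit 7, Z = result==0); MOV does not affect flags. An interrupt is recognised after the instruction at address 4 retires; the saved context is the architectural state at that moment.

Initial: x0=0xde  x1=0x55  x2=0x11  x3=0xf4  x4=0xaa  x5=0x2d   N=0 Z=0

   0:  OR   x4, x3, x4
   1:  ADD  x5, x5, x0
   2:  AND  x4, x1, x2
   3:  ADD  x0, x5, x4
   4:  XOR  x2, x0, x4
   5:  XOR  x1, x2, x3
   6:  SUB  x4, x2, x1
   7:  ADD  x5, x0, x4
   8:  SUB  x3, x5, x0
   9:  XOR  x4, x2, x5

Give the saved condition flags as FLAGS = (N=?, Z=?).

after  0: x0=0xde x1=0x55 x2=0x11 x3=0xf4 x4=0xfe x5=0x2d  N=1 Z=0
after  1: x0=0xde x1=0x55 x2=0x11 x3=0xf4 x4=0xfe x5=0x0b  N=0 Z=0
after  2: x0=0xde x1=0x55 x2=0x11 x3=0xf4 x4=0x11 x5=0x0b  N=0 Z=0
after  3: x0=0x1c x1=0x55 x2=0x11 x3=0xf4 x4=0x11 x5=0x0b  N=0 Z=0
after  4: x0=0x1c x1=0x55 x2=0x0d x3=0xf4 x4=0x11 x5=0x0b  N=0 Z=0
-- IRQ taken; context saved, return-PC = 5 --

FLAGS = (N=0, Z=0)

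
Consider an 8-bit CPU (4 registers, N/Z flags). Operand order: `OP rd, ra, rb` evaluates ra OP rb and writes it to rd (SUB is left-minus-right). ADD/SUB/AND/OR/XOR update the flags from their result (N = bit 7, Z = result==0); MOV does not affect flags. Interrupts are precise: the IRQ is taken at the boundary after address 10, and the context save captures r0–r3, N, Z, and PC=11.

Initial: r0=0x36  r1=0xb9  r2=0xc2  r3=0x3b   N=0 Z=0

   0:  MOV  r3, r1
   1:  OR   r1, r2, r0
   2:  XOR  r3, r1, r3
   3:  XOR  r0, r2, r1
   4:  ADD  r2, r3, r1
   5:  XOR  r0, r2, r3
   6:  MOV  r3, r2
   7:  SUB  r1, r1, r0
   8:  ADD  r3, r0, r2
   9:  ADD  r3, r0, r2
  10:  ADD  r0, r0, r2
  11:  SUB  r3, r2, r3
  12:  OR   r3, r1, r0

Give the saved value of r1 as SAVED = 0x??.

SAVED = 0xec

after  0: r0=0x36 r1=0xb9 r2=0xc2 r3=0xb9  N=0 Z=0
after  1: r0=0x36 r1=0xf6 r2=0xc2 r3=0xb9  N=1 Z=0
after  2: r0=0x36 r1=0xf6 r2=0xc2 r3=0x4f  N=0 Z=0
after  3: r0=0x34 r1=0xf6 r2=0xc2 r3=0x4f  N=0 Z=0
after  4: r0=0x34 r1=0xf6 r2=0x45 r3=0x4f  N=0 Z=0
after  5: r0=0x0a r1=0xf6 r2=0x45 r3=0x4f  N=0 Z=0
after  6: r0=0x0a r1=0xf6 r2=0x45 r3=0x45  N=0 Z=0
after  7: r0=0x0a r1=0xec r2=0x45 r3=0x45  N=1 Z=0
after  8: r0=0x0a r1=0xec r2=0x45 r3=0x4f  N=0 Z=0
after  9: r0=0x0a r1=0xec r2=0x45 r3=0x4f  N=0 Z=0
after 10: r0=0x4f r1=0xec r2=0x45 r3=0x4f  N=0 Z=0
-- IRQ taken; context saved, return-PC = 11 --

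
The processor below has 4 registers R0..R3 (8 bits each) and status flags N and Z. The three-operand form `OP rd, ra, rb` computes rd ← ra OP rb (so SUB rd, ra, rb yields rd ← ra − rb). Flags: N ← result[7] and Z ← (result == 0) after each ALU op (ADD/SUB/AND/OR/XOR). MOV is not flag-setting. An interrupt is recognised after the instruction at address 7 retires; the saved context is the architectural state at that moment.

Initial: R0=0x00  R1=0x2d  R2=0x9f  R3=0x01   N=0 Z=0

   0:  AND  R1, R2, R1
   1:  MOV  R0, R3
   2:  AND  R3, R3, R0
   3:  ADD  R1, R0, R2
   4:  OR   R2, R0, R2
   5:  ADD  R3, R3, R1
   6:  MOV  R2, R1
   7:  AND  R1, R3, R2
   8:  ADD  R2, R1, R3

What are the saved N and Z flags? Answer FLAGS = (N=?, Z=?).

FLAGS = (N=1, Z=0)

after  0: R0=0x00 R1=0x0d R2=0x9f R3=0x01  N=0 Z=0
after  1: R0=0x01 R1=0x0d R2=0x9f R3=0x01  N=0 Z=0
after  2: R0=0x01 R1=0x0d R2=0x9f R3=0x01  N=0 Z=0
after  3: R0=0x01 R1=0xa0 R2=0x9f R3=0x01  N=1 Z=0
after  4: R0=0x01 R1=0xa0 R2=0x9f R3=0x01  N=1 Z=0
after  5: R0=0x01 R1=0xa0 R2=0x9f R3=0xa1  N=1 Z=0
after  6: R0=0x01 R1=0xa0 R2=0xa0 R3=0xa1  N=1 Z=0
after  7: R0=0x01 R1=0xa0 R2=0xa0 R3=0xa1  N=1 Z=0
-- IRQ taken; context saved, return-PC = 8 --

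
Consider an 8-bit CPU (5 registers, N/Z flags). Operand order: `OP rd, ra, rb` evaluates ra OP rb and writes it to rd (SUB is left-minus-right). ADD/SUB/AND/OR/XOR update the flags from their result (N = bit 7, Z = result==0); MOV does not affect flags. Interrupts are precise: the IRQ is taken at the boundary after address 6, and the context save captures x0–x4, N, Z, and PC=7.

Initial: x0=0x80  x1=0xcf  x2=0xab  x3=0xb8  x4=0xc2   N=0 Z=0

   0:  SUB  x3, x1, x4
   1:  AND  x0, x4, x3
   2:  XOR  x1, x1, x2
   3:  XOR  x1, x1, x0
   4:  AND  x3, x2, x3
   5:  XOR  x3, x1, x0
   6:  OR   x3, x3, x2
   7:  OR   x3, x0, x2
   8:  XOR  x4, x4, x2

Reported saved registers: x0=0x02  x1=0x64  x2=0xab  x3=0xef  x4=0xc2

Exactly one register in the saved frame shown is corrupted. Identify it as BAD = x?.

after  0: x0=0x80 x1=0xcf x2=0xab x3=0x0d x4=0xc2  N=0 Z=0
after  1: x0=0x00 x1=0xcf x2=0xab x3=0x0d x4=0xc2  N=0 Z=1
after  2: x0=0x00 x1=0x64 x2=0xab x3=0x0d x4=0xc2  N=0 Z=0
after  3: x0=0x00 x1=0x64 x2=0xab x3=0x0d x4=0xc2  N=0 Z=0
after  4: x0=0x00 x1=0x64 x2=0xab x3=0x09 x4=0xc2  N=0 Z=0
after  5: x0=0x00 x1=0x64 x2=0xab x3=0x64 x4=0xc2  N=0 Z=0
after  6: x0=0x00 x1=0x64 x2=0xab x3=0xef x4=0xc2  N=1 Z=0
-- IRQ taken; context saved, return-PC = 7 --
mismatch: x0: reported 0x02 vs actual 0x00

BAD = x0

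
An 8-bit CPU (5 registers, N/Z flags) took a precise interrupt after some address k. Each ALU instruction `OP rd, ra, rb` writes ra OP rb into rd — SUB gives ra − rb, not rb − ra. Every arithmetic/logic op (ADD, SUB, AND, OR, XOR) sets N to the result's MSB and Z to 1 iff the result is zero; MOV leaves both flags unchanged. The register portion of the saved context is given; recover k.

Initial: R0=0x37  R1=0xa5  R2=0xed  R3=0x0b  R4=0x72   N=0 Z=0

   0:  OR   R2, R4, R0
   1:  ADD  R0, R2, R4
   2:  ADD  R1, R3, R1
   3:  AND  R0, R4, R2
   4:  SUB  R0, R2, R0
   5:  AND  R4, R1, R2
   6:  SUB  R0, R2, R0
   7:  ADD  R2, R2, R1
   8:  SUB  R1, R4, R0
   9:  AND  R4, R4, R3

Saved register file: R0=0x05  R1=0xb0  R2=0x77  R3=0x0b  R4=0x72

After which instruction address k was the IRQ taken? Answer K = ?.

after  0: R0=0x37 R1=0xa5 R2=0x77 R3=0x0b R4=0x72  N=0 Z=0
after  1: R0=0xe9 R1=0xa5 R2=0x77 R3=0x0b R4=0x72  N=1 Z=0
after  2: R0=0xe9 R1=0xb0 R2=0x77 R3=0x0b R4=0x72  N=1 Z=0
after  3: R0=0x72 R1=0xb0 R2=0x77 R3=0x0b R4=0x72  N=0 Z=0
after  4: R0=0x05 R1=0xb0 R2=0x77 R3=0x0b R4=0x72  N=0 Z=0
-- IRQ taken; context saved, return-PC = 5 --

K = 4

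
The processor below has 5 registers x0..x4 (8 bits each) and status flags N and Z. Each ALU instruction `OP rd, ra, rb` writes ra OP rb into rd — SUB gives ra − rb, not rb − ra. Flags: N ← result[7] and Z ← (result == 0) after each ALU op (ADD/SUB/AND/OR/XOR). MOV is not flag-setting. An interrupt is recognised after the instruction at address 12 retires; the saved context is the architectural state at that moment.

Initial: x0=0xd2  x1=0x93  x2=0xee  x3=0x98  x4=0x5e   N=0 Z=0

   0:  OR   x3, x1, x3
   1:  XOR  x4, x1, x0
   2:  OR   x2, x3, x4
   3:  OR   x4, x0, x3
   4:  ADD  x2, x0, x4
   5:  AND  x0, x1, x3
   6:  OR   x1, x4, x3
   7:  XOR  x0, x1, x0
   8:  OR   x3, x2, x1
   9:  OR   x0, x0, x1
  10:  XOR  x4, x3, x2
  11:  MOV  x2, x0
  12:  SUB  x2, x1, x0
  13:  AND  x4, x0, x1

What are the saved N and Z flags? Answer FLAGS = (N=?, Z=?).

after  0: x0=0xd2 x1=0x93 x2=0xee x3=0x9b x4=0x5e  N=1 Z=0
after  1: x0=0xd2 x1=0x93 x2=0xee x3=0x9b x4=0x41  N=0 Z=0
after  2: x0=0xd2 x1=0x93 x2=0xdb x3=0x9b x4=0x41  N=1 Z=0
after  3: x0=0xd2 x1=0x93 x2=0xdb x3=0x9b x4=0xdb  N=1 Z=0
after  4: x0=0xd2 x1=0x93 x2=0xad x3=0x9b x4=0xdb  N=1 Z=0
after  5: x0=0x93 x1=0x93 x2=0xad x3=0x9b x4=0xdb  N=1 Z=0
after  6: x0=0x93 x1=0xdb x2=0xad x3=0x9b x4=0xdb  N=1 Z=0
after  7: x0=0x48 x1=0xdb x2=0xad x3=0x9b x4=0xdb  N=0 Z=0
after  8: x0=0x48 x1=0xdb x2=0xad x3=0xff x4=0xdb  N=1 Z=0
after  9: x0=0xdb x1=0xdb x2=0xad x3=0xff x4=0xdb  N=1 Z=0
after 10: x0=0xdb x1=0xdb x2=0xad x3=0xff x4=0x52  N=0 Z=0
after 11: x0=0xdb x1=0xdb x2=0xdb x3=0xff x4=0x52  N=0 Z=0
after 12: x0=0xdb x1=0xdb x2=0x00 x3=0xff x4=0x52  N=0 Z=1
-- IRQ taken; context saved, return-PC = 13 --

FLAGS = (N=0, Z=1)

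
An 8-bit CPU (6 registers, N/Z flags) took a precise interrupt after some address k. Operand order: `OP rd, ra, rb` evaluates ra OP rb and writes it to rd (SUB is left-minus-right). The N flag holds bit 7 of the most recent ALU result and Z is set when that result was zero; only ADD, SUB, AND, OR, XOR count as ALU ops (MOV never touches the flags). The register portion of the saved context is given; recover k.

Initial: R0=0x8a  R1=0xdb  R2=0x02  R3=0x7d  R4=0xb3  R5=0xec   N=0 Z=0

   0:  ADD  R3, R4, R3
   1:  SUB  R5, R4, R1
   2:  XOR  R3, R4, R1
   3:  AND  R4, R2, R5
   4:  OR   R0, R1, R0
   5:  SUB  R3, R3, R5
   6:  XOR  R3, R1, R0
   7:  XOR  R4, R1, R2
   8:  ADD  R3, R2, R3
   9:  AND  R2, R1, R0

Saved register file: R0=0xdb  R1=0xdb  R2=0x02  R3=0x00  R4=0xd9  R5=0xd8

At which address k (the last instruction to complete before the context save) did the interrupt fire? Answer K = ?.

after  0: R0=0x8a R1=0xdb R2=0x02 R3=0x30 R4=0xb3 R5=0xec  N=0 Z=0
after  1: R0=0x8a R1=0xdb R2=0x02 R3=0x30 R4=0xb3 R5=0xd8  N=1 Z=0
after  2: R0=0x8a R1=0xdb R2=0x02 R3=0x68 R4=0xb3 R5=0xd8  N=0 Z=0
after  3: R0=0x8a R1=0xdb R2=0x02 R3=0x68 R4=0x00 R5=0xd8  N=0 Z=1
after  4: R0=0xdb R1=0xdb R2=0x02 R3=0x68 R4=0x00 R5=0xd8  N=1 Z=0
after  5: R0=0xdb R1=0xdb R2=0x02 R3=0x90 R4=0x00 R5=0xd8  N=1 Z=0
after  6: R0=0xdb R1=0xdb R2=0x02 R3=0x00 R4=0x00 R5=0xd8  N=0 Z=1
after  7: R0=0xdb R1=0xdb R2=0x02 R3=0x00 R4=0xd9 R5=0xd8  N=1 Z=0
-- IRQ taken; context saved, return-PC = 8 --

K = 7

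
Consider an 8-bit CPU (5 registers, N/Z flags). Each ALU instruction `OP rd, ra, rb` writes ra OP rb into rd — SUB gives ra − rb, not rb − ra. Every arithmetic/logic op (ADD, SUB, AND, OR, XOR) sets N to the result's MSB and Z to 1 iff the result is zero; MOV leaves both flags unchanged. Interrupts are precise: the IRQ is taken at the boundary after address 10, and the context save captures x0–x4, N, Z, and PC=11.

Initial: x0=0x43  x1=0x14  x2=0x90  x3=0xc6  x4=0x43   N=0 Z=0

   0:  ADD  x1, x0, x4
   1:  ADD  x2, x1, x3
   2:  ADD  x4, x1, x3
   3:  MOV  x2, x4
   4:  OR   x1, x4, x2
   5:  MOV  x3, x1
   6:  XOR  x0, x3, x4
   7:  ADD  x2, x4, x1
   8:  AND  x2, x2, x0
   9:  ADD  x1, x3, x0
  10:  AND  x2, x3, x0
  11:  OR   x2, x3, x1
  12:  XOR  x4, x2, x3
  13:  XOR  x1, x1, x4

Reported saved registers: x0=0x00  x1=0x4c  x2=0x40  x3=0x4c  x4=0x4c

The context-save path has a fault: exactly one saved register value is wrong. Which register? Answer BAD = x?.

BAD = x2

after  0: x0=0x43 x1=0x86 x2=0x90 x3=0xc6 x4=0x43  N=1 Z=0
after  1: x0=0x43 x1=0x86 x2=0x4c x3=0xc6 x4=0x43  N=0 Z=0
after  2: x0=0x43 x1=0x86 x2=0x4c x3=0xc6 x4=0x4c  N=0 Z=0
after  3: x0=0x43 x1=0x86 x2=0x4c x3=0xc6 x4=0x4c  N=0 Z=0
after  4: x0=0x43 x1=0x4c x2=0x4c x3=0xc6 x4=0x4c  N=0 Z=0
after  5: x0=0x43 x1=0x4c x2=0x4c x3=0x4c x4=0x4c  N=0 Z=0
after  6: x0=0x00 x1=0x4c x2=0x4c x3=0x4c x4=0x4c  N=0 Z=1
after  7: x0=0x00 x1=0x4c x2=0x98 x3=0x4c x4=0x4c  N=1 Z=0
after  8: x0=0x00 x1=0x4c x2=0x00 x3=0x4c x4=0x4c  N=0 Z=1
after  9: x0=0x00 x1=0x4c x2=0x00 x3=0x4c x4=0x4c  N=0 Z=0
after 10: x0=0x00 x1=0x4c x2=0x00 x3=0x4c x4=0x4c  N=0 Z=1
-- IRQ taken; context saved, return-PC = 11 --
mismatch: x2: reported 0x40 vs actual 0x00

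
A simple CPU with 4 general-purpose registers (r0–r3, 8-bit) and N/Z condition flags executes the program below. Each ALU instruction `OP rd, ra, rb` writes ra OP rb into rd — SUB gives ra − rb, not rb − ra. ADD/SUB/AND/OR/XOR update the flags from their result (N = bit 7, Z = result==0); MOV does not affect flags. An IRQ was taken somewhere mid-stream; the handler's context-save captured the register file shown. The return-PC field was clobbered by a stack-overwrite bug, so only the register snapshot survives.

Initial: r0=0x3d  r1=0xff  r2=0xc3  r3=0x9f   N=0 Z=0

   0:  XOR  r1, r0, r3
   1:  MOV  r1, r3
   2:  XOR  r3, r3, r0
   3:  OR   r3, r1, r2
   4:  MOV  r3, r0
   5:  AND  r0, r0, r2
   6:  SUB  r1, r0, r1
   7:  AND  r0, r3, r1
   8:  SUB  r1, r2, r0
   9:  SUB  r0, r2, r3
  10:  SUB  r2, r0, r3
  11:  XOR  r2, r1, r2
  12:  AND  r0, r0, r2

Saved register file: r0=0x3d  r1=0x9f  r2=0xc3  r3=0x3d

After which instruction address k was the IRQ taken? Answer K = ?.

after  0: r0=0x3d r1=0xa2 r2=0xc3 r3=0x9f  N=1 Z=0
after  1: r0=0x3d r1=0x9f r2=0xc3 r3=0x9f  N=1 Z=0
after  2: r0=0x3d r1=0x9f r2=0xc3 r3=0xa2  N=1 Z=0
after  3: r0=0x3d r1=0x9f r2=0xc3 r3=0xdf  N=1 Z=0
after  4: r0=0x3d r1=0x9f r2=0xc3 r3=0x3d  N=1 Z=0
-- IRQ taken; context saved, return-PC = 5 --

K = 4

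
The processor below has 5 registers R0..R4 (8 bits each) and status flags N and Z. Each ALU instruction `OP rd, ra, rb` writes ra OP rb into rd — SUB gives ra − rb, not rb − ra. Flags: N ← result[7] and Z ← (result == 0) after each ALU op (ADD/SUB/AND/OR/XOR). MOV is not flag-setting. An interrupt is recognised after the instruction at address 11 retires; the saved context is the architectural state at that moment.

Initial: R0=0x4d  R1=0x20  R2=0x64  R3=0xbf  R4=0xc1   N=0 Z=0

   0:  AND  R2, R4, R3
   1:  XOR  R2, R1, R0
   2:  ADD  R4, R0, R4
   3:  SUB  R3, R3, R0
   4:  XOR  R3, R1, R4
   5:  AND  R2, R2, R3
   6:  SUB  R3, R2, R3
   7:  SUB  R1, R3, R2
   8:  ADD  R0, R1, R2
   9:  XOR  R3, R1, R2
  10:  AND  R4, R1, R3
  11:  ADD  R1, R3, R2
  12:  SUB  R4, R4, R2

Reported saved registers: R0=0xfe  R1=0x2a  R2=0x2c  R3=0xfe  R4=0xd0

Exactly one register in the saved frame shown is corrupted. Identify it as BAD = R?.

BAD = R4

after  0: R0=0x4d R1=0x20 R2=0x81 R3=0xbf R4=0xc1  N=1 Z=0
after  1: R0=0x4d R1=0x20 R2=0x6d R3=0xbf R4=0xc1  N=0 Z=0
after  2: R0=0x4d R1=0x20 R2=0x6d R3=0xbf R4=0x0e  N=0 Z=0
after  3: R0=0x4d R1=0x20 R2=0x6d R3=0x72 R4=0x0e  N=0 Z=0
after  4: R0=0x4d R1=0x20 R2=0x6d R3=0x2e R4=0x0e  N=0 Z=0
after  5: R0=0x4d R1=0x20 R2=0x2c R3=0x2e R4=0x0e  N=0 Z=0
after  6: R0=0x4d R1=0x20 R2=0x2c R3=0xfe R4=0x0e  N=1 Z=0
after  7: R0=0x4d R1=0xd2 R2=0x2c R3=0xfe R4=0x0e  N=1 Z=0
after  8: R0=0xfe R1=0xd2 R2=0x2c R3=0xfe R4=0x0e  N=1 Z=0
after  9: R0=0xfe R1=0xd2 R2=0x2c R3=0xfe R4=0x0e  N=1 Z=0
after 10: R0=0xfe R1=0xd2 R2=0x2c R3=0xfe R4=0xd2  N=1 Z=0
after 11: R0=0xfe R1=0x2a R2=0x2c R3=0xfe R4=0xd2  N=0 Z=0
-- IRQ taken; context saved, return-PC = 12 --
mismatch: R4: reported 0xd0 vs actual 0xd2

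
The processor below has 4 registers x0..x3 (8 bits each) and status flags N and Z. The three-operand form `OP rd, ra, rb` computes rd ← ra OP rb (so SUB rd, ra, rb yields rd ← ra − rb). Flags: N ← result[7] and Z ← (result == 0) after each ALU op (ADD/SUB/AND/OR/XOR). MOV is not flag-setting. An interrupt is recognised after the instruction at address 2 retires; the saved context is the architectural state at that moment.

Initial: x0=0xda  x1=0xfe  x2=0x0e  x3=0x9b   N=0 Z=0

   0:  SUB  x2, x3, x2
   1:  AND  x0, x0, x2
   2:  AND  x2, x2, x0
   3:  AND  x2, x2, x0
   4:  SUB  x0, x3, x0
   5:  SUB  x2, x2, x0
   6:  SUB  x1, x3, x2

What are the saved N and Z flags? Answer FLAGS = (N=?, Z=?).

after  0: x0=0xda x1=0xfe x2=0x8d x3=0x9b  N=1 Z=0
after  1: x0=0x88 x1=0xfe x2=0x8d x3=0x9b  N=1 Z=0
after  2: x0=0x88 x1=0xfe x2=0x88 x3=0x9b  N=1 Z=0
-- IRQ taken; context saved, return-PC = 3 --

FLAGS = (N=1, Z=0)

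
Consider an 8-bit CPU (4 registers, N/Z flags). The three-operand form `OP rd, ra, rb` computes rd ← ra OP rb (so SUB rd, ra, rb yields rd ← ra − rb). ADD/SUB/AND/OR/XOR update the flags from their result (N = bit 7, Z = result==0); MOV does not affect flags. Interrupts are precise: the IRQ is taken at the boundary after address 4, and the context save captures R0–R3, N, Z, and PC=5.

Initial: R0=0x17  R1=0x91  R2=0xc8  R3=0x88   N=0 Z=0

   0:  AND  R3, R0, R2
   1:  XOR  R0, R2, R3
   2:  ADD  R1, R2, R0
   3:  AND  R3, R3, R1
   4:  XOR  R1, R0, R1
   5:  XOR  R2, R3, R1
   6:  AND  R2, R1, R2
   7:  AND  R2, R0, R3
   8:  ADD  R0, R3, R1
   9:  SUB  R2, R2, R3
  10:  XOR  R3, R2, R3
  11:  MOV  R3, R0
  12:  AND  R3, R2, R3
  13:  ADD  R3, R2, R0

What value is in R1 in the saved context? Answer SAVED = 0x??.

after  0: R0=0x17 R1=0x91 R2=0xc8 R3=0x00  N=0 Z=1
after  1: R0=0xc8 R1=0x91 R2=0xc8 R3=0x00  N=1 Z=0
after  2: R0=0xc8 R1=0x90 R2=0xc8 R3=0x00  N=1 Z=0
after  3: R0=0xc8 R1=0x90 R2=0xc8 R3=0x00  N=0 Z=1
after  4: R0=0xc8 R1=0x58 R2=0xc8 R3=0x00  N=0 Z=0
-- IRQ taken; context saved, return-PC = 5 --

SAVED = 0x58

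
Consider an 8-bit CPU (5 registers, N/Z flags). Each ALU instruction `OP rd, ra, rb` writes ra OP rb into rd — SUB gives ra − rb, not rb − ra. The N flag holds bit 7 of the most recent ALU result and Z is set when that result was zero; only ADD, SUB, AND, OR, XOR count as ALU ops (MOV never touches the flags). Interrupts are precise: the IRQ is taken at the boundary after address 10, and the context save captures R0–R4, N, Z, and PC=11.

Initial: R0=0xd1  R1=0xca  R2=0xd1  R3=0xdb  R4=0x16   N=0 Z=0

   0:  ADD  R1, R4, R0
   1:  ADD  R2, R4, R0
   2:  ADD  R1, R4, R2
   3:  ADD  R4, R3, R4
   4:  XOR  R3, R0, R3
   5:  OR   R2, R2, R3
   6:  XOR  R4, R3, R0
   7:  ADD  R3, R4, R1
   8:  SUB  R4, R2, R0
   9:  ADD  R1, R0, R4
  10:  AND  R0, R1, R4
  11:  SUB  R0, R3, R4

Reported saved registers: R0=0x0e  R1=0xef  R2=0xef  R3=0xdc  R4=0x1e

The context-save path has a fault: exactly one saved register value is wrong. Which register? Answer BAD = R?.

BAD = R3

after  0: R0=0xd1 R1=0xe7 R2=0xd1 R3=0xdb R4=0x16  N=1 Z=0
after  1: R0=0xd1 R1=0xe7 R2=0xe7 R3=0xdb R4=0x16  N=1 Z=0
after  2: R0=0xd1 R1=0xfd R2=0xe7 R3=0xdb R4=0x16  N=1 Z=0
after  3: R0=0xd1 R1=0xfd R2=0xe7 R3=0xdb R4=0xf1  N=1 Z=0
after  4: R0=0xd1 R1=0xfd R2=0xe7 R3=0x0a R4=0xf1  N=0 Z=0
after  5: R0=0xd1 R1=0xfd R2=0xef R3=0x0a R4=0xf1  N=1 Z=0
after  6: R0=0xd1 R1=0xfd R2=0xef R3=0x0a R4=0xdb  N=1 Z=0
after  7: R0=0xd1 R1=0xfd R2=0xef R3=0xd8 R4=0xdb  N=1 Z=0
after  8: R0=0xd1 R1=0xfd R2=0xef R3=0xd8 R4=0x1e  N=0 Z=0
after  9: R0=0xd1 R1=0xef R2=0xef R3=0xd8 R4=0x1e  N=1 Z=0
after 10: R0=0x0e R1=0xef R2=0xef R3=0xd8 R4=0x1e  N=0 Z=0
-- IRQ taken; context saved, return-PC = 11 --
mismatch: R3: reported 0xdc vs actual 0xd8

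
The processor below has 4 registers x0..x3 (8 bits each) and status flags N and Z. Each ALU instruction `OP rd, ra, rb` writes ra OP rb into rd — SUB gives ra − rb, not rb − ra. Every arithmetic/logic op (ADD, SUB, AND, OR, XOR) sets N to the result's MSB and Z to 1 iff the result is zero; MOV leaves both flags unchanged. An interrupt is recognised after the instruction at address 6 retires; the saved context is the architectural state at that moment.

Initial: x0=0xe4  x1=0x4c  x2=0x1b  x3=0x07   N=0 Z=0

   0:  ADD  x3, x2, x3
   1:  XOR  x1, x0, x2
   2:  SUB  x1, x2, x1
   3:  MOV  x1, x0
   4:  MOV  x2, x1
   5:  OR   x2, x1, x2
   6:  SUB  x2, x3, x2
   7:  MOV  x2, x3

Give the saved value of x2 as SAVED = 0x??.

SAVED = 0x3e

after  0: x0=0xe4 x1=0x4c x2=0x1b x3=0x22  N=0 Z=0
after  1: x0=0xe4 x1=0xff x2=0x1b x3=0x22  N=1 Z=0
after  2: x0=0xe4 x1=0x1c x2=0x1b x3=0x22  N=0 Z=0
after  3: x0=0xe4 x1=0xe4 x2=0x1b x3=0x22  N=0 Z=0
after  4: x0=0xe4 x1=0xe4 x2=0xe4 x3=0x22  N=0 Z=0
after  5: x0=0xe4 x1=0xe4 x2=0xe4 x3=0x22  N=1 Z=0
after  6: x0=0xe4 x1=0xe4 x2=0x3e x3=0x22  N=0 Z=0
-- IRQ taken; context saved, return-PC = 7 --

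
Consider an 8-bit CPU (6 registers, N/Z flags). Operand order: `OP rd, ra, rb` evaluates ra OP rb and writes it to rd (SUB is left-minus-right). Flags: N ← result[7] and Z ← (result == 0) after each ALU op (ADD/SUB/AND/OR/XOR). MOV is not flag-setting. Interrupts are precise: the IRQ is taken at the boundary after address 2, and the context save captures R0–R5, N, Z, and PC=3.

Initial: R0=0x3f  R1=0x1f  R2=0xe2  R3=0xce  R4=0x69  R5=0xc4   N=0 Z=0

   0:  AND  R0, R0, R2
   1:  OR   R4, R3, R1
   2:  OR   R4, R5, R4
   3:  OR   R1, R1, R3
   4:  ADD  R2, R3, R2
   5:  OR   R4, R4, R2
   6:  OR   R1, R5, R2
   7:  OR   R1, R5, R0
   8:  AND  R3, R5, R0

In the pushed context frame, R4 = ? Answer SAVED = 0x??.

SAVED = 0xdf

after  0: R0=0x22 R1=0x1f R2=0xe2 R3=0xce R4=0x69 R5=0xc4  N=0 Z=0
after  1: R0=0x22 R1=0x1f R2=0xe2 R3=0xce R4=0xdf R5=0xc4  N=1 Z=0
after  2: R0=0x22 R1=0x1f R2=0xe2 R3=0xce R4=0xdf R5=0xc4  N=1 Z=0
-- IRQ taken; context saved, return-PC = 3 --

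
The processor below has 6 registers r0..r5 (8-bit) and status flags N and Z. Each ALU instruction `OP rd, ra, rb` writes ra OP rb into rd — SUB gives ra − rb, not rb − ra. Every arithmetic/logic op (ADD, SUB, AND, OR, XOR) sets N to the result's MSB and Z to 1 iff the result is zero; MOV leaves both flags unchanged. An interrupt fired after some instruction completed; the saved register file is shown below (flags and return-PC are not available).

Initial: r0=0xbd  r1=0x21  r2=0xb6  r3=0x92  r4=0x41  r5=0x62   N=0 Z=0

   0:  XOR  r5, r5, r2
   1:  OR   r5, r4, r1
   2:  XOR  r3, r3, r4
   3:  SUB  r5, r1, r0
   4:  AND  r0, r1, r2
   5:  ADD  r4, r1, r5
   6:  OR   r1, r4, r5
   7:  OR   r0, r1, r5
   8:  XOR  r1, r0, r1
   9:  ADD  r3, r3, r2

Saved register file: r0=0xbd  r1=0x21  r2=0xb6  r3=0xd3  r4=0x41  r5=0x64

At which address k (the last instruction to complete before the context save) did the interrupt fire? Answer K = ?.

K = 3

after  0: r0=0xbd r1=0x21 r2=0xb6 r3=0x92 r4=0x41 r5=0xd4  N=1 Z=0
after  1: r0=0xbd r1=0x21 r2=0xb6 r3=0x92 r4=0x41 r5=0x61  N=0 Z=0
after  2: r0=0xbd r1=0x21 r2=0xb6 r3=0xd3 r4=0x41 r5=0x61  N=1 Z=0
after  3: r0=0xbd r1=0x21 r2=0xb6 r3=0xd3 r4=0x41 r5=0x64  N=0 Z=0
-- IRQ taken; context saved, return-PC = 4 --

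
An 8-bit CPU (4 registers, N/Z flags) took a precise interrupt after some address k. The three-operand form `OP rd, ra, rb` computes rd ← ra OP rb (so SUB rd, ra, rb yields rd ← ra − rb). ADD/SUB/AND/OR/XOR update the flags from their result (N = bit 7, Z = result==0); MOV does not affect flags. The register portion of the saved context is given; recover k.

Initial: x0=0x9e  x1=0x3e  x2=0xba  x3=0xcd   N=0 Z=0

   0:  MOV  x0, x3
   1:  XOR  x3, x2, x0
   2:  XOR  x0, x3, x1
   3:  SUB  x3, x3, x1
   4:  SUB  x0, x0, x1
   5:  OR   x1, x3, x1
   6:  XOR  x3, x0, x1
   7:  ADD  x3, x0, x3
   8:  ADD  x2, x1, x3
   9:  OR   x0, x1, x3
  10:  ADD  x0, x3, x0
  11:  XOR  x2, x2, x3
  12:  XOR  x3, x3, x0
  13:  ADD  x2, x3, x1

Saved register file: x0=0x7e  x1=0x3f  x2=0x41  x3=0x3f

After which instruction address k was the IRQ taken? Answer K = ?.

K = 11

after  0: x0=0xcd x1=0x3e x2=0xba x3=0xcd  N=0 Z=0
after  1: x0=0xcd x1=0x3e x2=0xba x3=0x77  N=0 Z=0
after  2: x0=0x49 x1=0x3e x2=0xba x3=0x77  N=0 Z=0
after  3: x0=0x49 x1=0x3e x2=0xba x3=0x39  N=0 Z=0
after  4: x0=0x0b x1=0x3e x2=0xba x3=0x39  N=0 Z=0
after  5: x0=0x0b x1=0x3f x2=0xba x3=0x39  N=0 Z=0
after  6: x0=0x0b x1=0x3f x2=0xba x3=0x34  N=0 Z=0
after  7: x0=0x0b x1=0x3f x2=0xba x3=0x3f  N=0 Z=0
after  8: x0=0x0b x1=0x3f x2=0x7e x3=0x3f  N=0 Z=0
after  9: x0=0x3f x1=0x3f x2=0x7e x3=0x3f  N=0 Z=0
after 10: x0=0x7e x1=0x3f x2=0x7e x3=0x3f  N=0 Z=0
after 11: x0=0x7e x1=0x3f x2=0x41 x3=0x3f  N=0 Z=0
-- IRQ taken; context saved, return-PC = 12 --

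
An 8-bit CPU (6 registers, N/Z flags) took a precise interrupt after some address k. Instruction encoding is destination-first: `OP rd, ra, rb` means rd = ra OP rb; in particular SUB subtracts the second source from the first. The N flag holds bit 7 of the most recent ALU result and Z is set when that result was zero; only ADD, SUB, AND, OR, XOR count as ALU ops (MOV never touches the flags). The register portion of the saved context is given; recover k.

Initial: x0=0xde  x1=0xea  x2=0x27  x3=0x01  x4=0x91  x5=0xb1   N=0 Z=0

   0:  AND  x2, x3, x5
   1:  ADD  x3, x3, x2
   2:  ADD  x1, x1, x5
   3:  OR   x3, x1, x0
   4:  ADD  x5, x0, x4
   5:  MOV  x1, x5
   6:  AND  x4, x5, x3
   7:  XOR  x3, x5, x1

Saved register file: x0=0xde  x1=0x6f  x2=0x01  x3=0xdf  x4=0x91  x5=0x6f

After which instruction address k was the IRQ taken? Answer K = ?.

K = 5

after  0: x0=0xde x1=0xea x2=0x01 x3=0x01 x4=0x91 x5=0xb1  N=0 Z=0
after  1: x0=0xde x1=0xea x2=0x01 x3=0x02 x4=0x91 x5=0xb1  N=0 Z=0
after  2: x0=0xde x1=0x9b x2=0x01 x3=0x02 x4=0x91 x5=0xb1  N=1 Z=0
after  3: x0=0xde x1=0x9b x2=0x01 x3=0xdf x4=0x91 x5=0xb1  N=1 Z=0
after  4: x0=0xde x1=0x9b x2=0x01 x3=0xdf x4=0x91 x5=0x6f  N=0 Z=0
after  5: x0=0xde x1=0x6f x2=0x01 x3=0xdf x4=0x91 x5=0x6f  N=0 Z=0
-- IRQ taken; context saved, return-PC = 6 --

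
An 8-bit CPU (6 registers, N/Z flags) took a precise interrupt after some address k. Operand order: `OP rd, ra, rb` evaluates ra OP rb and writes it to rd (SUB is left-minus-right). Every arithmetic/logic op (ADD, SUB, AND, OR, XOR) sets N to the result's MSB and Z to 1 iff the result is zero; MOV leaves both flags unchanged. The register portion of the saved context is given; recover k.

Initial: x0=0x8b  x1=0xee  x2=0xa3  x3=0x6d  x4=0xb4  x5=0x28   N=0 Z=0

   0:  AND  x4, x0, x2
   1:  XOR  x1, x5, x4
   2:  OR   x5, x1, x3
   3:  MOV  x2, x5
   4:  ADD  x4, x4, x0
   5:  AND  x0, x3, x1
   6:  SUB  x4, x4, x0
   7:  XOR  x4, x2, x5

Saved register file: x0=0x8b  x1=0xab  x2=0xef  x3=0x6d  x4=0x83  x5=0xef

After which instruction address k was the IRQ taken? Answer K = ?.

after  0: x0=0x8b x1=0xee x2=0xa3 x3=0x6d x4=0x83 x5=0x28  N=1 Z=0
after  1: x0=0x8b x1=0xab x2=0xa3 x3=0x6d x4=0x83 x5=0x28  N=1 Z=0
after  2: x0=0x8b x1=0xab x2=0xa3 x3=0x6d x4=0x83 x5=0xef  N=1 Z=0
after  3: x0=0x8b x1=0xab x2=0xef x3=0x6d x4=0x83 x5=0xef  N=1 Z=0
-- IRQ taken; context saved, return-PC = 4 --

K = 3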